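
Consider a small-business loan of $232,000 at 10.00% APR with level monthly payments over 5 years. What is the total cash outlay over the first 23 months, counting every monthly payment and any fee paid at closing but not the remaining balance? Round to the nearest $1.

$113,374

At 10.00% the monthly rate is 0.0083333, so the payment is 232,000 × 0.0083333 / (1 − 1.0083333^−60) = $4,929.31.
Total outlay = 23 × $4,929.31 = $113,374.13.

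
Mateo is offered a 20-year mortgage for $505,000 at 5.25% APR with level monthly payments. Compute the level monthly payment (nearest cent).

Monthly rate = 5.25%/12 = 0.0043750; payment = 505,000 × 0.0043750 / (1 − (1+0.0043750)^−240) = $3,402.91.

$3,402.91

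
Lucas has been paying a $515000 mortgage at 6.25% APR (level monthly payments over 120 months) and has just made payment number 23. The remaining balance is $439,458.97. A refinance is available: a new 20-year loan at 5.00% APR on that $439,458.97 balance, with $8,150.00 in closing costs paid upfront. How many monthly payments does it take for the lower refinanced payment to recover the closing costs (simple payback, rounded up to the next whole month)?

3 months

Current payment = 515,000 × 6.25%/12 / (1 − (1+0.0052083)^−120) = $5,782.42.
Refinanced payment = 439,458.97 × 0.0041667 / (1 − (1+0.0041667)^−240) = $2,900.23.
Monthly savings = $5,782.42 − $2,900.23 = $2,882.19.
Break-even = $8,150.00 / $2,882.19 = 2.83 → 3 months.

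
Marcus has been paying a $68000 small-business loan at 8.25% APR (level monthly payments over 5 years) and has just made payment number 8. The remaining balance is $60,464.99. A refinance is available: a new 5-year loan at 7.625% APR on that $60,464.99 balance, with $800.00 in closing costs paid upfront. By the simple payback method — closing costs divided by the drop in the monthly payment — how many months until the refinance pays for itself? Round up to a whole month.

5 months

Current payment = 68,000 × 8.25%/12 / (1 − (1+0.0068750)^−60) = $1,386.95.
Refinanced payment = 60,464.99 × 0.0063542 / (1 − (1+0.0063542)^−60) = $1,215.19.
Monthly savings = $1,386.95 − $1,215.19 = $171.76.
Break-even = $800.00 / $171.76 = 4.66 → 5 months.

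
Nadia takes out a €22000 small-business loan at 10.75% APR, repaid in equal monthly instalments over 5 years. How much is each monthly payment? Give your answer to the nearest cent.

€475.59

At 10.75% the monthly rate is 0.0089583, so the payment is 22,000 × 0.0089583 / (1 − 1.0089583^−60) = €475.59.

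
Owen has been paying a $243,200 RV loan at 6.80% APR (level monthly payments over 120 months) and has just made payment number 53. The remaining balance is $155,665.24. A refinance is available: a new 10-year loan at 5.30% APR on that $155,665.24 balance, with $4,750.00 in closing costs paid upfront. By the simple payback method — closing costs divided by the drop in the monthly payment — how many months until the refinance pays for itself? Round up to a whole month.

5 months

Current payment = 243,200 × 6.8%/12 / (1 − (1+0.0056667)^−120) = $2,798.75.
Refinanced payment = 155,665.24 × 0.0044167 / (1 − (1+0.0044167)^−120) = $1,673.99.
Monthly savings = $2,798.75 − $1,673.99 = $1,124.76.
Break-even = $4,750.00 / $1,124.76 = 4.22 → 5 months.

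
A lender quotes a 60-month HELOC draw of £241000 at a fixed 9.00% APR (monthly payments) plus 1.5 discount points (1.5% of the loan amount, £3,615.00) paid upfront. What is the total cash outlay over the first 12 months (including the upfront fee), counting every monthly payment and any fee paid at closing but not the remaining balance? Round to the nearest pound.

Monthly rate = 9%/12 = 0.0075000; payment = 241,000 × 0.0075000 / (1 − (1+0.0075000)^−60) = £5,002.76.
Total outlay = 12 × £5,002.76 + £3,615.00 = £63,648.12.

£63,648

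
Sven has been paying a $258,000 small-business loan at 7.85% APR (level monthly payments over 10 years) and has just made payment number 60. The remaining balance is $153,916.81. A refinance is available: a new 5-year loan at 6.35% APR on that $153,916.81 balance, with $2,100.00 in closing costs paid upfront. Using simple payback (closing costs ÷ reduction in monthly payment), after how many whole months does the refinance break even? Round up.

Current payment = 258,000 × 7.85%/12 / (1 − (1+0.0065417)^−120) = $3,109.84.
Refinanced payment = 153,916.81 × 0.0052917 / (1 − (1+0.0052917)^−60) = $3,000.76.
Monthly savings = $3,109.84 − $3,000.76 = $109.08.
Break-even = $2,100.00 / $109.08 = 19.25 → 20 months.

20 months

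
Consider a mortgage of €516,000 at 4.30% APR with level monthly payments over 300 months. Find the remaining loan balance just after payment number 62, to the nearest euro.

With monthly rate i = 4.3%/12 = 0.0035833, the balance after k of n payments is P · [(1+i)^n − (1+i)^k] / [(1+i)^n − 1].
(1+0.0035833)^300 = 2.92436846 and (1+0.0035833)^62 = 1.24828370, so the balance is 516,000 × (2.92436846 − 1.24828370) / (2.92436846 − 1) = €449,425.23.

€449,425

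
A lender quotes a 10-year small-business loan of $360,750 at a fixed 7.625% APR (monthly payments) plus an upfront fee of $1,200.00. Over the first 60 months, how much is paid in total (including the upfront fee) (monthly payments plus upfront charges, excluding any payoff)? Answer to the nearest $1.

Monthly rate = 7.625%/12 = 0.0063542; payment = 360,750 × 0.0063542 / (1 − (1+0.0063542)^−120) = $4,305.74.
Total outlay = 60 × $4,305.74 + $1,200.00 = $259,544.40.

$259,544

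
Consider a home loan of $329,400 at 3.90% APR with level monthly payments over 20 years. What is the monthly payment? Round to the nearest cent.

$1,978.78

Monthly rate = 3.9%/12 = 0.0032500; payment = 329,400 × 0.0032500 / (1 − (1+0.0032500)^−240) = $1,978.78.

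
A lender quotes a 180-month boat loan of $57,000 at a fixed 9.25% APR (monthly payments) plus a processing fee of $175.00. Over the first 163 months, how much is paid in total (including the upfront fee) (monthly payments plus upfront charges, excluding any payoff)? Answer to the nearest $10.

$95,800

At 9.25% the monthly rate is 0.0077083, so the payment is 57,000 × 0.0077083 / (1 − 1.0077083^−180) = $586.64.
Total outlay = 163 × $586.64 + $175.00 = $95,797.32.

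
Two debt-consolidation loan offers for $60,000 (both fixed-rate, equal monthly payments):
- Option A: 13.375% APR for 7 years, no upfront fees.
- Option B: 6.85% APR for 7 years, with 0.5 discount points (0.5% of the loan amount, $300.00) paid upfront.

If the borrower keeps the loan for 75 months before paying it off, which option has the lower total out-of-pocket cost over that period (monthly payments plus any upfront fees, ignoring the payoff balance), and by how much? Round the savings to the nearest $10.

Option B by $14,900

Option A: at 13.375% the monthly rate is 0.0111458, so the payment is 60,000 × 0.0111458 / (1 − 1.0111458^−84) = $1,103.79.
Option B: at 6.85% the monthly rate is 0.0057083, so the payment is 60,000 × 0.0057083 / (1 − 1.0057083^−84) = $901.17.
Over 75 months: Option A costs 75 × $1,103.79 = $82,784.25; Option B costs 75 × $901.17 + $300.00 = $67,887.75.
Option B is cheaper by $82,784.25 − $67,887.75 = $14,896.50.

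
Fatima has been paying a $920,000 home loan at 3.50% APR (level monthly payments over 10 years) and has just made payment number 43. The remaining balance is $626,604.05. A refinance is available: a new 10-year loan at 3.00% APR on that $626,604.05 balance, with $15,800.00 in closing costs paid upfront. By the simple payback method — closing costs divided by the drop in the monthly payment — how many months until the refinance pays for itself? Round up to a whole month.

6 months

Current payment = 920,000 × 3.5%/12 / (1 − (1+0.0029167)^−120) = $9,097.50.
Refinanced payment = 626,604.05 × 0.0025000 / (1 − (1+0.0025000)^−120) = $6,050.54.
Monthly savings = $9,097.50 − $6,050.54 = $3,046.96.
Break-even = $15,800.00 / $3,046.96 = 5.19 → 6 months.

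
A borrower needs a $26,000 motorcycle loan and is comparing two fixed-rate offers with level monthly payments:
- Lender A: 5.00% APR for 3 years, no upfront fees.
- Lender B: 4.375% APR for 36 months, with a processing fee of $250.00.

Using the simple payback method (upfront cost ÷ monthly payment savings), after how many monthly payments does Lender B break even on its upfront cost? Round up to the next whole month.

Lender A: at 5.00% the monthly rate is 0.0041667, so the payment is 26,000 × 0.0041667 / (1 − 1.0041667^−36) = $779.24.
Lender B: monthly rate = 4.375%/12 = 0.0036458; payment = 26,000 × 0.0036458 / (1 − (1+0.0036458)^−36) = $771.97.
Monthly savings = $779.24 − $771.97 = $7.27.
Break-even = $250.00 / $7.27 = 34.39 → 35 months.

35 months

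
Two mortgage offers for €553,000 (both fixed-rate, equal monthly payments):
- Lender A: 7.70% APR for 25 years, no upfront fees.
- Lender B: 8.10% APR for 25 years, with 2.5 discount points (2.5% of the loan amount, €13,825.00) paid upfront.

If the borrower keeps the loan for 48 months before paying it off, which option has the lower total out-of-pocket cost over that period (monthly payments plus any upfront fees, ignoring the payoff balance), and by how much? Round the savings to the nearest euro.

Lender A: monthly rate = 7.7%/12 = 0.0064167; payment = 553,000 × 0.0064167 / (1 − (1+0.0064167)^−300) = €4,158.83.
Lender B: at 8.10% the monthly rate is 0.0067500, so the payment is 553,000 × 0.0067500 / (1 − 1.0067500^−300) = €4,304.84.
Over 48 months: Lender A costs 48 × €4,158.83 = €199,623.84; Lender B costs 48 × €4,304.84 + €13,825.00 = €220,457.32.
Lender A is cheaper by €220,457.32 − €199,623.84 = €20,833.48.

Lender A by €20,833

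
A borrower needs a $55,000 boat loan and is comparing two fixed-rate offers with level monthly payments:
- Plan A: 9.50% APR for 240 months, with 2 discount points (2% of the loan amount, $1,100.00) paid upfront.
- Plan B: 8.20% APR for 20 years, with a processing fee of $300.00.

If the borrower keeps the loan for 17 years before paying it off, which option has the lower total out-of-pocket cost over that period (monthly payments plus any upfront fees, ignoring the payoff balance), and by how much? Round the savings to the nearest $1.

Plan B by $10,135

Plan A: monthly rate = 9.5%/12 = 0.0079167; payment = 55,000 × 0.0079167 / (1 − (1+0.0079167)^−240) = $512.67.
Plan B: monthly rate = 8.2%/12 = 0.0068333; payment = 55,000 × 0.0068333 / (1 − (1+0.0068333)^−240) = $466.91.
Over 204 months: Plan A costs 204 × $512.67 + $1,100.00 = $105,684.68; Plan B costs 204 × $466.91 + $300.00 = $95,549.64.
Plan B is cheaper by $105,684.68 − $95,549.64 = $10,135.04.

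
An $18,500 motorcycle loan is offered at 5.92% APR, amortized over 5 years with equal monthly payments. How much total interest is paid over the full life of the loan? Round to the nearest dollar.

At 5.92% the monthly rate is 0.0049333, so the payment is 18,500 × 0.0049333 / (1 − 1.0049333^−60) = $356.97.
Total paid = 60 × $356.97 = $21,418.20; interest = $21,418.20 − $18,500 = $2,918.20.

$2,918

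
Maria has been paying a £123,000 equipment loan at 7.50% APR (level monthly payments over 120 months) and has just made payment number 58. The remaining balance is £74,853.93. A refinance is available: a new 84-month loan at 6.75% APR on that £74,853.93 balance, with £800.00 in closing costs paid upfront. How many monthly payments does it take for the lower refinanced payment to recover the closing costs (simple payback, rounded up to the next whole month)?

Current payment = 123,000 × 7.5%/12 / (1 − (1+0.0062500)^−120) = £1,460.03.
Refinanced payment = 74,853.93 × 0.0056250 / (1 − (1+0.0056250)^−84) = £1,120.62.
Monthly savings = £1,460.03 − £1,120.62 = £339.41.
Break-even = £800.00 / £339.41 = 2.36 → 3 months.

3 months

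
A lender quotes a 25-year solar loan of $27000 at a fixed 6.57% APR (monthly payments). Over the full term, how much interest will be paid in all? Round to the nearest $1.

$28,047

At 6.57% the monthly rate is 0.0054750, so the payment is 27,000 × 0.0054750 / (1 − 1.0054750^−300) = $183.49.
Total paid = 300 × $183.49 = $55,047.00; interest = $55,047.00 − $27,000 = $28,047.00.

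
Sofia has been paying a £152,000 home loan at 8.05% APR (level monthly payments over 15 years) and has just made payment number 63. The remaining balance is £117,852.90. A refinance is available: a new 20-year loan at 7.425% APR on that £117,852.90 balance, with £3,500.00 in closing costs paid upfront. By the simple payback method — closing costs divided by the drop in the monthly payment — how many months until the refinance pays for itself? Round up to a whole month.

Current payment = 152,000 × 8.05%/12 / (1 − (1+0.0067083)^−180) = £1,456.98.
Refinanced payment = 117,852.90 × 0.0061875 / (1 − (1+0.0061875)^−240) = £944.02.
Monthly savings = £1,456.98 − £944.02 = £512.96.
Break-even = £3,500.00 / £512.96 = 6.82 → 7 months.

7 months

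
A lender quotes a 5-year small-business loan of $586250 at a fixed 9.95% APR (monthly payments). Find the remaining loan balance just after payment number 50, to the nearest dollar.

$118,926

With monthly rate i = 9.95%/12 = 0.0082917, the balance after k of n payments is P · [(1+i)^n − (1+i)^k] / [(1+i)^n − 1].
(1+0.0082917)^60 = 1.64123463 and (1+0.0082917)^50 = 1.51115458, so the balance is 586,250 × (1.64123463 − 1.51115458) / (1.64123463 − 1) = $118,925.93.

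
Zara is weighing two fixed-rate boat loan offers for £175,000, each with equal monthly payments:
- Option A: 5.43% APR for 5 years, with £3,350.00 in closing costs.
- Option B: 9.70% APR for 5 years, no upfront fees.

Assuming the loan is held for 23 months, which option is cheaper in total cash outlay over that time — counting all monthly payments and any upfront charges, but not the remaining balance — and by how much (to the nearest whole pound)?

Option A by £4,824

Option A: monthly rate = 5.43%/12 = 0.0045250; payment = 175,000 × 0.0045250 / (1 − (1+0.0045250)^−60) = £3,337.05.
Option B: at 9.70% the monthly rate is 0.0080833, so the payment is 175,000 × 0.0080833 / (1 − 1.0080833^−60) = £3,692.45.
Over 23 months: Option A costs 23 × £3,337.05 + £3,350.00 = £80,102.15; Option B costs 23 × £3,692.45 = £84,926.35.
Option A is cheaper by £84,926.35 − £80,102.15 = £4,824.20.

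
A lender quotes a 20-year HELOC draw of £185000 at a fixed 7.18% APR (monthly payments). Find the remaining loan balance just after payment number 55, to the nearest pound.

£162,450

With monthly rate i = 7.18%/12 = 0.0059833, the balance after k of n payments is P · [(1+i)^n − (1+i)^k] / [(1+i)^n − 1].
(1+0.0059833)^240 = 4.18589704 and (1+0.0059833)^55 = 1.38833160, so the balance is 185,000 × (4.18589704 − 1.38833160) / (4.18589704 − 1) = £162,450.20.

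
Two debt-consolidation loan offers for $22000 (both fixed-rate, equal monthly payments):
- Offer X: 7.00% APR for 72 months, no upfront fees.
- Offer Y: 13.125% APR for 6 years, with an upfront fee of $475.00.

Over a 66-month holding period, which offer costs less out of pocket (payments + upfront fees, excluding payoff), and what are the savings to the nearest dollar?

Offer X by $4,963

Offer X: at 7.00% the monthly rate is 0.0058333, so the payment is 22,000 × 0.0058333 / (1 − 1.0058333^−72) = $375.08.
Offer Y: at 13.125% the monthly rate is 0.0109375, so the payment is 22,000 × 0.0109375 / (1 − 1.0109375^−72) = $443.08.
Over 66 months: Offer X costs 66 × $375.08 = $24,755.28; Offer Y costs 66 × $443.08 + $475.00 = $29,718.28.
Offer X is cheaper by $29,718.28 − $24,755.28 = $4,963.00.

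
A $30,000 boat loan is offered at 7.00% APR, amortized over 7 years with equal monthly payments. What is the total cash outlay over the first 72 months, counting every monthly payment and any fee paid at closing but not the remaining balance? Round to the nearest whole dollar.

At 7.00% the monthly rate is 0.0058333, so the payment is 30,000 × 0.0058333 / (1 − 1.0058333^−84) = $452.78.
Total outlay = 72 × $452.78 = $32,600.16.

$32,600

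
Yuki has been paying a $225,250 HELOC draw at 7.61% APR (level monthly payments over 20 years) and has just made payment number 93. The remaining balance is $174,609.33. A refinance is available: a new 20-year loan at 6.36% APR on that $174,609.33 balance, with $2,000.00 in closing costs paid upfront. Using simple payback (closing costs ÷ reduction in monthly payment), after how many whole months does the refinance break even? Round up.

4 months

Current payment = 225,250 × 7.61%/12 / (1 − (1+0.0063417)^−240) = $1,829.78.
Refinanced payment = 174,609.33 × 0.0053000 / (1 − (1+0.0053000)^−240) = $1,287.49.
Monthly savings = $1,829.78 − $1,287.49 = $542.29.
Break-even = $2,000.00 / $542.29 = 3.69 → 4 months.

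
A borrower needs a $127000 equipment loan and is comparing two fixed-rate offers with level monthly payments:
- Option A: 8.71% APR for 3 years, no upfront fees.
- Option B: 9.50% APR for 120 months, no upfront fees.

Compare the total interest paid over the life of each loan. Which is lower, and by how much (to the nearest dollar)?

Option A by $52,430

Option A: monthly rate = 8.71%/12 = 0.0072583; payment = 127,000 × 0.0072583 / (1 − (1+0.0072583)^−36) = $4,021.45.
Total interest on Option A = 36 × $4,021.45 − $127,000 = $17,772.20.
Option B: monthly rate = 9.5%/12 = 0.0079167; payment = 127,000 × 0.0079167 / (1 − (1+0.0079167)^−120) = $1,643.35.
Total interest on Option B = 120 × $1,643.35 − $127,000 = $70,202.00.
Option A is lower by $52,429.80.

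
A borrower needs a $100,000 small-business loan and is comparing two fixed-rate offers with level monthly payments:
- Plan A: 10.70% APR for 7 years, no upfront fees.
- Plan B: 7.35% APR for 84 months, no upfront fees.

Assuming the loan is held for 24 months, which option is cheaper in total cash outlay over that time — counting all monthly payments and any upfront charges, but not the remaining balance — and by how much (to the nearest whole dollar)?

Plan B by $4,082

Plan A: monthly rate = 10.7%/12 = 0.0089167; payment = 100,000 × 0.0089167 / (1 − (1+0.0089167)^−84) = $1,696.51.
Plan B: monthly rate = 7.35%/12 = 0.0061250; payment = 100,000 × 0.0061250 / (1 − (1+0.0061250)^−84) = $1,526.44.
Over 24 months: Plan A costs 24 × $1,696.51 = $40,716.24; Plan B costs 24 × $1,526.44 = $36,634.56.
Plan B is cheaper by $40,716.24 − $36,634.56 = $4,081.68.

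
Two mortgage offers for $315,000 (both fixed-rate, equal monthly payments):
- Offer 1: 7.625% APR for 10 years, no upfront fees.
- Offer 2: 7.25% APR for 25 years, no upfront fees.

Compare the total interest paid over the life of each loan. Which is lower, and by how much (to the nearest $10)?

Offer 1: monthly rate = 7.625%/12 = 0.0063542; payment = 315,000 × 0.0063542 / (1 − (1+0.0063542)^−120) = $3,759.69.
Total interest on Offer 1 = 120 × $3,759.69 − $315,000 = $136,162.80.
Offer 2: at 7.25% the monthly rate is 0.0060417, so the payment is 315,000 × 0.0060417 / (1 − 1.0060417^−300) = $2,276.84.
Total interest on Offer 2 = 300 × $2,276.84 − $315,000 = $368,052.00.
Offer 1 is lower by $231,889.20.

Offer 1 by $231,890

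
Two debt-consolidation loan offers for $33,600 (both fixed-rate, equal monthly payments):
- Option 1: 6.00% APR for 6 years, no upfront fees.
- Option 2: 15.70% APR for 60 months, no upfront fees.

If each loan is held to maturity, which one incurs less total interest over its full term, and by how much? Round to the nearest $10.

Option 1 by $8,610

Option 1: monthly rate = 6%/12 = 0.0050000; payment = 33,600 × 0.0050000 / (1 − (1+0.0050000)^−72) = $556.85.
Total interest on Option 1 = 72 × $556.85 − $33,600 = $6,493.20.
Option 2: monthly rate = 15.7%/12 = 0.0130833; payment = 33,600 × 0.0130833 / (1 − (1+0.0130833)^−60) = $811.74.
Total interest on Option 2 = 60 × $811.74 − $33,600 = $15,104.40.
Option 1 is lower by $8,611.20.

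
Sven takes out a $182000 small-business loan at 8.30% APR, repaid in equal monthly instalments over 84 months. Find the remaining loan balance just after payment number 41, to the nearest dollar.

$106,210

With monthly rate i = 8.3%/12 = 0.0069167, the balance after k of n payments is P · [(1+i)^n − (1+i)^k] / [(1+i)^n − 1].
(1+0.0069167)^84 = 1.78425315 and (1+0.0069167)^41 = 1.32658385, so the balance is 182,000 × (1.78425315 − 1.32658385) / (1.78425315 − 1) = $106,210.36.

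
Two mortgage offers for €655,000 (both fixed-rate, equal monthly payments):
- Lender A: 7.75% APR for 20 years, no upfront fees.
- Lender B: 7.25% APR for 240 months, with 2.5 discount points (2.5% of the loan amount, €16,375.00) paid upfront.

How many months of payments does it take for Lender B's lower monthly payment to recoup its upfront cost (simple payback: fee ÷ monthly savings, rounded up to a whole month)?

Lender A: monthly rate = 7.75%/12 = 0.0064583; payment = 655,000 × 0.0064583 / (1 − (1+0.0064583)^−240) = €5,377.21.
Lender B: at 7.25% the monthly rate is 0.0060417, so the payment is 655,000 × 0.0060417 / (1 − 1.0060417^−240) = €5,176.96.
Monthly savings = €5,377.21 − €5,176.96 = €200.25.
Break-even = €16,375.00 / €200.25 = 81.77 → 82 months.

82 months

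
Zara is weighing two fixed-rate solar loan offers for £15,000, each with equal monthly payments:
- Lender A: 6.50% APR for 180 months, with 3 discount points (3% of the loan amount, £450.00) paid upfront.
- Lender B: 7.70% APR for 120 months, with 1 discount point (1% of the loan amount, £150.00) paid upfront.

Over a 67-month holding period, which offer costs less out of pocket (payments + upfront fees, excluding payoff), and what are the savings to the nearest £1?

Lender A by £2,980

Lender A: monthly rate = 6.5%/12 = 0.0054167; payment = 15,000 × 0.0054167 / (1 − (1+0.0054167)^−180) = £130.67.
Lender B: monthly rate = 7.7%/12 = 0.0064167; payment = 15,000 × 0.0064167 / (1 − (1+0.0064167)^−120) = £179.62.
Over 67 months: Lender A costs 67 × £130.67 + £450.00 = £9,204.89; Lender B costs 67 × £179.62 + £150.00 = £12,184.54.
Lender A is cheaper by £12,184.54 − £9,204.89 = £2,979.65.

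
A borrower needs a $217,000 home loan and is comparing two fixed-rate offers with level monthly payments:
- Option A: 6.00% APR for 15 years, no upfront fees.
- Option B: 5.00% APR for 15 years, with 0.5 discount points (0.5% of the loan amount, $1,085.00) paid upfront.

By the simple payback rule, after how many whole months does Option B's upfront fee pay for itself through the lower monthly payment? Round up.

10 months

Option A: monthly rate = 6%/12 = 0.0050000; payment = 217,000 × 0.0050000 / (1 − (1+0.0050000)^−180) = $1,831.17.
Option B: monthly rate = 5%/12 = 0.0041667; payment = 217,000 × 0.0041667 / (1 − (1+0.0041667)^−180) = $1,716.02.
Monthly savings = $1,831.17 − $1,716.02 = $115.15.
Break-even = $1,085.00 / $115.15 = 9.42 → 10 months.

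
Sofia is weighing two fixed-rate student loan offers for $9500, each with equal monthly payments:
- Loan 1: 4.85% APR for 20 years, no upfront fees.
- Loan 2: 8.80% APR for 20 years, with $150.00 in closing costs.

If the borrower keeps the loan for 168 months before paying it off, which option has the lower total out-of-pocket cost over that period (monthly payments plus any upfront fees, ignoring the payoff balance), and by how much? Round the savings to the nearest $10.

Loan 1 by $3,900

Loan 1: at 4.85% the monthly rate is 0.0040417, so the payment is 9,500 × 0.0040417 / (1 − 1.0040417^−240) = $61.91.
Loan 2: monthly rate = 8.8%/12 = 0.0073333; payment = 9,500 × 0.0073333 / (1 − (1+0.0073333)^−240) = $84.26.
Over 168 months: Loan 1 costs 168 × $61.91 = $10,400.88; Loan 2 costs 168 × $84.26 + $150.00 = $14,305.68.
Loan 1 is cheaper by $14,305.68 − $10,400.88 = $3,904.80.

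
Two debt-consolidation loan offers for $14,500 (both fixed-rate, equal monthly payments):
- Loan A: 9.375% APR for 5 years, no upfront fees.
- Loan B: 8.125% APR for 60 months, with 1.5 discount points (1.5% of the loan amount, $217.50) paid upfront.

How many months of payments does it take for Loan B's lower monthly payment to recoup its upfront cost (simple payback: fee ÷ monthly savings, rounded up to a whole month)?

25 months

Loan A: at 9.375% the monthly rate is 0.0078125, so the payment is 14,500 × 0.0078125 / (1 − 1.0078125^−60) = $303.64.
Loan B: at 8.125% the monthly rate is 0.0067708, so the payment is 14,500 × 0.0067708 / (1 − 1.0067708^−60) = $294.88.
Monthly savings = $303.64 − $294.88 = $8.76.
Break-even = $217.50 / $8.76 = 24.83 → 25 months.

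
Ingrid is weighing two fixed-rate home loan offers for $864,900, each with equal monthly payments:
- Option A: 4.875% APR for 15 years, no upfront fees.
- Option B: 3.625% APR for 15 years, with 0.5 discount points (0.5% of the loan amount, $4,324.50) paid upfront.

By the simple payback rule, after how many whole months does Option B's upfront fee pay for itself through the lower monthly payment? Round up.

Option A: monthly rate = 4.875%/12 = 0.0040625; payment = 864,900 × 0.0040625 / (1 − (1+0.0040625)^−180) = $6,783.39.
Option B: at 3.625% the monthly rate is 0.0030208, so the payment is 864,900 × 0.0030208 / (1 − 1.0030208^−180) = $6,236.25.
Monthly savings = $6,783.39 − $6,236.25 = $547.14.
Break-even = $4,324.50 / $547.14 = 7.90 → 8 months.

8 months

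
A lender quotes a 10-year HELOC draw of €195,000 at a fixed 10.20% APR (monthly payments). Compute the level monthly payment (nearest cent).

At 10.20% the monthly rate is 0.0085000, so the payment is 195,000 × 0.0085000 / (1 − 1.0085000^−120) = €2,598.58.

€2,598.58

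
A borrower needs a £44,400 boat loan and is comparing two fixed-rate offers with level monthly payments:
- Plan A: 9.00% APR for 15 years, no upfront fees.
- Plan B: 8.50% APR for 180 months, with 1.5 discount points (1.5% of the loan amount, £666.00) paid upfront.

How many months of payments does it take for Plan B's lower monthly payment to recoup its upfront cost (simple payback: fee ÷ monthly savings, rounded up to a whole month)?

Plan A: monthly rate = 9%/12 = 0.0075000; payment = 44,400 × 0.0075000 / (1 − (1+0.0075000)^−180) = £450.33.
Plan B: at 8.50% the monthly rate is 0.0070833, so the payment is 44,400 × 0.0070833 / (1 − 1.0070833^−180) = £437.22.
Monthly savings = £450.33 − £437.22 = £13.11.
Break-even = £666.00 / £13.11 = 50.80 → 51 months.

51 months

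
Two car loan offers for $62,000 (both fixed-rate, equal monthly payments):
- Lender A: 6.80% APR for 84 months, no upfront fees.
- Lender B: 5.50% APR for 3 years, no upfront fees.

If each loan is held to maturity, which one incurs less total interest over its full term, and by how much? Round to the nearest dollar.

Lender B by $10,697

Lender A: monthly rate = 6.8%/12 = 0.0056667; payment = 62,000 × 0.0056667 / (1 − (1+0.0056667)^−84) = $929.70.
Total interest on Lender A = 84 × $929.70 − $62,000 = $16,094.80.
Lender B: monthly rate = 5.5%/12 = 0.0045833; payment = 62,000 × 0.0045833 / (1 − (1+0.0045833)^−36) = $1,872.15.
Total interest on Lender B = 36 × $1,872.15 − $62,000 = $5,397.40.
Lender B is lower by $10,697.40.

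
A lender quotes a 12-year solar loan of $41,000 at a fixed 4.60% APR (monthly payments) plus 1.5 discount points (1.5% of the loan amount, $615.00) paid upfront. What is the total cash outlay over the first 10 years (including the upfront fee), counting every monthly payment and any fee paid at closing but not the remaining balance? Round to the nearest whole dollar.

Monthly rate = 4.6%/12 = 0.0038333; payment = 41,000 × 0.0038333 / (1 − (1+0.0038333)^−144) = $371.03.
Total outlay = 120 × $371.03 + $615.00 = $45,138.60.

$45,139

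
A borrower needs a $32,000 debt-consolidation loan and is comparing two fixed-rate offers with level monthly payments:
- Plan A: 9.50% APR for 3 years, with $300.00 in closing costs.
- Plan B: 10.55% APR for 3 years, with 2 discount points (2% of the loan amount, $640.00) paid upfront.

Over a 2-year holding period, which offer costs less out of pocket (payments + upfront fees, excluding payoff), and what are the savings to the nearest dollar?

Plan A by $719

Plan A: at 9.50% the monthly rate is 0.0079167, so the payment is 32,000 × 0.0079167 / (1 − 1.0079167^−36) = $1,025.05.
Plan B: monthly rate = 10.55%/12 = 0.0087917; payment = 32,000 × 0.0087917 / (1 − (1+0.0087917)^−36) = $1,040.83.
Over 24 months: Plan A costs 24 × $1,025.05 + $300.00 = $24,901.20; Plan B costs 24 × $1,040.83 + $640.00 = $25,619.92.
Plan A is cheaper by $25,619.92 − $24,901.20 = $718.72.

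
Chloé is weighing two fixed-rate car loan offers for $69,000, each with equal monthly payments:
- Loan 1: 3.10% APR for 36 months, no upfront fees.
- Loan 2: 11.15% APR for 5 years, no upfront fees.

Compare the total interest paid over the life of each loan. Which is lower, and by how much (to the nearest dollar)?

Loan 1: at 3.10% the monthly rate is 0.0025833, so the payment is 69,000 × 0.0025833 / (1 − 1.0025833^−36) = $2,009.65.
Total interest on Loan 1 = 36 × $2,009.65 − $69,000 = $3,347.40.
Loan 2: at 11.15% the monthly rate is 0.0092917, so the payment is 69,000 × 0.0092917 / (1 − 1.0092917^−60) = $1,505.39.
Total interest on Loan 2 = 60 × $1,505.39 − $69,000 = $21,323.40.
Loan 1 is lower by $17,976.00.

Loan 1 by $17,976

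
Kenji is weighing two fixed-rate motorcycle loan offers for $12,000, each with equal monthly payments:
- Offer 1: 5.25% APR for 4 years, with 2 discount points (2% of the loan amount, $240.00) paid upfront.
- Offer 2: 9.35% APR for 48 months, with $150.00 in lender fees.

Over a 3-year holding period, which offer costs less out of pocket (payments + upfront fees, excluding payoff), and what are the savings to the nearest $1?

Offer 1 by $735

Offer 1: at 5.25% the monthly rate is 0.0043750, so the payment is 12,000 × 0.0043750 / (1 − 1.0043750^−48) = $277.71.
Offer 2: at 9.35% the monthly rate is 0.0077917, so the payment is 12,000 × 0.0077917 / (1 − 1.0077917^−48) = $300.62.
Over 36 months: Offer 1 costs 36 × $277.71 + $240.00 = $10,237.56; Offer 2 costs 36 × $300.62 + $150.00 = $10,972.32.
Offer 1 is cheaper by $10,972.32 − $10,237.56 = $734.76.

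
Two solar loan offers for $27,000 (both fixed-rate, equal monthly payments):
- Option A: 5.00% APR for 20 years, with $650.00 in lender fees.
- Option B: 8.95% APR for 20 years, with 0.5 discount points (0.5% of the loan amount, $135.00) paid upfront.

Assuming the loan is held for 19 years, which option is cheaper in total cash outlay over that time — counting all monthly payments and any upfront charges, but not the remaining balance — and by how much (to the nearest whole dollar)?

Option A by $14,047

Option A: monthly rate = 5%/12 = 0.0041667; payment = 27,000 × 0.0041667 / (1 − (1+0.0041667)^−240) = $178.19.
Option B: at 8.95% the monthly rate is 0.0074583, so the payment is 27,000 × 0.0074583 / (1 − 1.0074583^−240) = $242.06.
Over 228 months: Option A costs 228 × $178.19 + $650.00 = $41,277.32; Option B costs 228 × $242.06 + $135.00 = $55,324.68.
Option A is cheaper by $55,324.68 − $41,277.32 = $14,047.36.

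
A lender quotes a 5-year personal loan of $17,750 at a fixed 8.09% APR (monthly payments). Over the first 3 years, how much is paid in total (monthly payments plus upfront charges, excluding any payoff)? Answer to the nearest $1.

Monthly rate = 8.09%/12 = 0.0067417; payment = 17,750 × 0.0067417 / (1 − (1+0.0067417)^−60) = $360.67.
Total outlay = 36 × $360.67 = $12,984.12.

$12,984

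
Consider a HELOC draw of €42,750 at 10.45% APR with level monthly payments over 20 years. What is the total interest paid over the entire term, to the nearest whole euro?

Monthly rate = 10.45%/12 = 0.0087083; payment = 42,750 × 0.0087083 / (1 − (1+0.0087083)^−240) = €425.37.
Total paid = 240 × €425.37 = €102,088.80; interest = €102,088.80 − €42,750 = €59,338.80.

€59,339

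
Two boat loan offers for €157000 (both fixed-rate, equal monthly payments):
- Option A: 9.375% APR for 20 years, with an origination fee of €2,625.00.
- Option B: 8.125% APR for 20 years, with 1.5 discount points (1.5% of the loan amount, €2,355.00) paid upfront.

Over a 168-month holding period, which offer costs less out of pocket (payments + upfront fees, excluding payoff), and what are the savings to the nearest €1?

Option B by €21,304

Option A: at 9.375% the monthly rate is 0.0078125, so the payment is 157,000 × 0.0078125 / (1 − 1.0078125^−240) = €1,450.65.
Option B: at 8.125% the monthly rate is 0.0067708, so the payment is 157,000 × 0.0067708 / (1 − 1.0067708^−240) = €1,325.45.
Over 168 months: Option A costs 168 × €1,450.65 + €2,625.00 = €246,334.20; Option B costs 168 × €1,325.45 + €2,355.00 = €225,030.60.
Option B is cheaper by €246,334.20 − €225,030.60 = €21,303.60.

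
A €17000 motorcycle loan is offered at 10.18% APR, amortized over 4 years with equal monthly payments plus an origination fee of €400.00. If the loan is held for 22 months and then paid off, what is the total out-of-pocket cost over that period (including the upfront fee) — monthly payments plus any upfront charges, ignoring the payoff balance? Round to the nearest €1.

At 10.18% the monthly rate is 0.0084833, so the payment is 17,000 × 0.0084833 / (1 − 1.0084833^−48) = €432.63.
Total outlay = 22 × €432.63 + €400.00 = €9,917.86.

€9,918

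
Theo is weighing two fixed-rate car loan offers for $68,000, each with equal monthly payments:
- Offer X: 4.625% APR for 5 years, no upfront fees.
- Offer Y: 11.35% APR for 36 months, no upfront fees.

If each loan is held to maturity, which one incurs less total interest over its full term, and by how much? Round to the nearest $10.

Offer X by $4,260

Offer X: monthly rate = 4.625%/12 = 0.0038542; payment = 68,000 × 0.0038542 / (1 − (1+0.0038542)^−60) = $1,271.59.
Total interest on Offer X = 60 × $1,271.59 − $68,000 = $8,295.40.
Offer Y: monthly rate = 11.35%/12 = 0.0094583; payment = 68,000 × 0.0094583 / (1 − (1+0.0094583)^−36) = $2,237.52.
Total interest on Offer Y = 36 × $2,237.52 − $68,000 = $12,550.72.
Offer X is lower by $4,255.32.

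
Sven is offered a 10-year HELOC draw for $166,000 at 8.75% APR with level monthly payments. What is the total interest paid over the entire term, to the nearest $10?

$83,650

Monthly rate = 8.75%/12 = 0.0072917; payment = 166,000 × 0.0072917 / (1 − (1+0.0072917)^−120) = $2,080.42.
Total paid = 120 × $2,080.42 = $249,650.40; interest = $249,650.40 − $166,000 = $83,650.40.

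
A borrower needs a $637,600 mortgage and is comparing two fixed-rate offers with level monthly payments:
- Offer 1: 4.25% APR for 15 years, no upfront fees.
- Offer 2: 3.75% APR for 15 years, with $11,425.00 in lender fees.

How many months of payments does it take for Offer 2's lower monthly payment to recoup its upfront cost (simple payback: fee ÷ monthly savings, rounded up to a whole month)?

72 months

Offer 1: monthly rate = 4.25%/12 = 0.0035417; payment = 637,600 × 0.0035417 / (1 − (1+0.0035417)^−180) = $4,796.53.
Offer 2: at 3.75% the monthly rate is 0.0031250, so the payment is 637,600 × 0.0031250 / (1 − 1.0031250^−180) = $4,636.77.
Monthly savings = $4,796.53 − $4,636.77 = $159.76.
Break-even = $11,425.00 / $159.76 = 71.51 → 72 months.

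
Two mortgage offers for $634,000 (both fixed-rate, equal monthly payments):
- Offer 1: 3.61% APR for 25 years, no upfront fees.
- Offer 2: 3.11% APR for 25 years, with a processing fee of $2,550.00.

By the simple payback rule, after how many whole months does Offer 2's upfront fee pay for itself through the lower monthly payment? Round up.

16 months

Offer 1: at 3.61% the monthly rate is 0.0030083, so the payment is 634,000 × 0.0030083 / (1 − 1.0030083^−300) = $3,211.48.
Offer 2: monthly rate = 3.11%/12 = 0.0025917; payment = 634,000 × 0.0025917 / (1 − (1+0.0025917)^−300) = $3,042.90.
Monthly savings = $3,211.48 − $3,042.90 = $168.58.
Break-even = $2,550.00 / $168.58 = 15.13 → 16 months.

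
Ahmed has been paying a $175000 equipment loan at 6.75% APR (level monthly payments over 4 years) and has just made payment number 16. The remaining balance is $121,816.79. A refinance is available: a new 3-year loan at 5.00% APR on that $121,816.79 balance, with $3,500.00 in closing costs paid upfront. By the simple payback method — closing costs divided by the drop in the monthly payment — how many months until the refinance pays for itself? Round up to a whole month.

Current payment = 175,000 × 6.75%/12 / (1 − (1+0.0056250)^−48) = $4,170.32.
Refinanced payment = 121,816.79 × 0.0041667 / (1 − (1+0.0041667)^−36) = $3,650.96.
Monthly savings = $4,170.32 − $3,650.96 = $519.36.
Break-even = $3,500.00 / $519.36 = 6.74 → 7 months.

7 months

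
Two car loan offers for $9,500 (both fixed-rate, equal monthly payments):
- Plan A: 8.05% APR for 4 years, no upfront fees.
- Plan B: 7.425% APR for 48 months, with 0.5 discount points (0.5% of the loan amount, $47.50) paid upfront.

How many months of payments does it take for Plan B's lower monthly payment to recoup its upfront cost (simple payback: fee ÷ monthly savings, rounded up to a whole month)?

18 months

Plan A: at 8.05% the monthly rate is 0.0067083, so the payment is 9,500 × 0.0067083 / (1 − 1.0067083^−48) = $232.15.
Plan B: monthly rate = 7.425%/12 = 0.0061875; payment = 9,500 × 0.0061875 / (1 − (1+0.0061875)^−48) = $229.37.
Monthly savings = $232.15 − $229.37 = $2.78.
Break-even = $47.50 / $2.78 = 17.09 → 18 months.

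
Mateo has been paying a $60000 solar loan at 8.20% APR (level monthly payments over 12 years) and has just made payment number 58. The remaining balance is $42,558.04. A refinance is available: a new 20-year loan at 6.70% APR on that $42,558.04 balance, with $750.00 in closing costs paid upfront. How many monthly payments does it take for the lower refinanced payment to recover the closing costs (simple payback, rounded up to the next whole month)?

3 months

Current payment = 60,000 × 8.2%/12 / (1 − (1+0.0068333)^−144) = $656.07.
Refinanced payment = 42,558.04 × 0.0055833 / (1 − (1+0.0055833)^−240) = $322.33.
Monthly savings = $656.07 − $322.33 = $333.74.
Break-even = $750.00 / $333.74 = 2.25 → 3 months.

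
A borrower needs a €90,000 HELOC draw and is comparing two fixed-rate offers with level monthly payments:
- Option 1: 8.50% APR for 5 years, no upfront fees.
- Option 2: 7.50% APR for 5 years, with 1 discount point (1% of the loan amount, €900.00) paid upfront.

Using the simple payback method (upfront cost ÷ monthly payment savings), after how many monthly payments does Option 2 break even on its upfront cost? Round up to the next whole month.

Option 1: at 8.50% the monthly rate is 0.0070833, so the payment is 90,000 × 0.0070833 / (1 − 1.0070833^−60) = €1,846.49.
Option 2: at 7.50% the monthly rate is 0.0062500, so the payment is 90,000 × 0.0062500 / (1 − 1.0062500^−60) = €1,803.42.
Monthly savings = €1,846.49 − €1,803.42 = €43.07.
Break-even = €900.00 / €43.07 = 20.90 → 21 months.

21 months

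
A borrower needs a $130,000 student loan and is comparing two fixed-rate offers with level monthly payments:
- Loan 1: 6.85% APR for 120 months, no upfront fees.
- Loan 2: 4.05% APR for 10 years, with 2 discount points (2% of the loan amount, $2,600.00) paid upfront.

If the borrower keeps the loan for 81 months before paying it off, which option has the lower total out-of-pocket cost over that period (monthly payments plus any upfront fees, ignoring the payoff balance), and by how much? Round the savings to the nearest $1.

Loan 2 by $11,988

Loan 1: at 6.85% the monthly rate is 0.0057083, so the payment is 130,000 × 0.0057083 / (1 − 1.0057083^−120) = $1,499.38.
Loan 2: monthly rate = 4.05%/12 = 0.0033750; payment = 130,000 × 0.0033750 / (1 − (1+0.0033750)^−120) = $1,319.28.
Over 81 months: Loan 1 costs 81 × $1,499.38 = $121,449.78; Loan 2 costs 81 × $1,319.28 + $2,600.00 = $109,461.68.
Loan 2 is cheaper by $121,449.78 − $109,461.68 = $11,988.10.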